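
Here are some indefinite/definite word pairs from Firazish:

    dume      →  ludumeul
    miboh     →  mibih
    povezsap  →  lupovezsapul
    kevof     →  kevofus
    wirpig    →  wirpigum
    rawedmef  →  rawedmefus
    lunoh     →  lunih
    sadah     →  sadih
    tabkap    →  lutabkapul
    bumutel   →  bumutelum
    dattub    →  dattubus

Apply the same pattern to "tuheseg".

rawedmef and dume both have last vowel 'e' yet inflect differently (rawedmefus, ludumeul), so the last vowel is not what conditions the rule; the final letter is.
"tuheseg" ends in -g. The one such stem in the data (wirpig → wirpigum) adds -um, so the same rule applies.
So tuheseg → tuhesegum.

tuhesegum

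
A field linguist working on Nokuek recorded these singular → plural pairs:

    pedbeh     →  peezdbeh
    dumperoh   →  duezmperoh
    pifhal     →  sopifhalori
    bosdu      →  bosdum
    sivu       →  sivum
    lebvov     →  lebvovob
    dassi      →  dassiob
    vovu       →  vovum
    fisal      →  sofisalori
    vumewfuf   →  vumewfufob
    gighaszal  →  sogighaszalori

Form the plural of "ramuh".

dumperoh and lebvov both have last vowel 'o' yet inflect differently (duezmperoh, lebvovob), so the last vowel is not what conditions the rule; the final letter is.
"ramuh" ends in -h. The stems ending in -h (dumperoh → duezmperoh, pedbeh → peezdbeh) insert -ez- after the first vowel.
The other patterns: stems ending in -l add so- … -ori around the stem; stems ending in -u drop the final letter and add -um; stems ending in -f, -i or -v add -ob.
So ramuh → raezmuh.

raezmuh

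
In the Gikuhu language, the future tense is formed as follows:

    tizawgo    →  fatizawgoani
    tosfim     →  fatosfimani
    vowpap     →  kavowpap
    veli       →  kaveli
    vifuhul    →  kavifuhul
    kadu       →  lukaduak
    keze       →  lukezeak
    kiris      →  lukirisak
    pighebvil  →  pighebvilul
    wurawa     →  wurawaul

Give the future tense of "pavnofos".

pavnofosul

vifuhul and pighebvil both end in -l yet inflect differently (kavifuhul, pighebvilul), so the final letter is not what conditions the rule; the first letter is.
"pavnofos" begins with p-. The one such stem in the data (pighebvil → pighebvilul) adds -ul, so the same rule applies.
So pavnofos → pavnofosul.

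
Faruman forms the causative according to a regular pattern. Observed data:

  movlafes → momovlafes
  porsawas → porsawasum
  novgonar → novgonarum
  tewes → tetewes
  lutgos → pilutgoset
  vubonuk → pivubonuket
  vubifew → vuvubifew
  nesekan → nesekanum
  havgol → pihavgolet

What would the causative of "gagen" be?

movlafes and porsawas both end in -s yet inflect differently (momovlafes, porsawasum), so the final letter is not what conditions the rule; the last vowel is.
"gagen" has last vowel 'e'. The stems whose last vowel is 'e' (movlafes → momovlafes, vubifew → vuvubifew, tewes → tetewes) repeat the first consonant+vowel as a prefix.
So gagen → gagagen.

gagagen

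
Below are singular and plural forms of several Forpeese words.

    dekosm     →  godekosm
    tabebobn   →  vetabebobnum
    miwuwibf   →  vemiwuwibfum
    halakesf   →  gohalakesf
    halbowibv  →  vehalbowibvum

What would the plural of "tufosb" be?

halakesf and miwuwibf both end in -f yet inflect differently (gohalakesf, vemiwuwibfum), so the final letter is not what conditions the rule; the second-to-last letter is.
"tufosb" has second-to-last letter 's'. The stems whose second-to-last letter is 's' (halakesf → gohalakesf, dekosm → godekosm) add the prefix go-.
So tufosb → gotufosb.

gotufosb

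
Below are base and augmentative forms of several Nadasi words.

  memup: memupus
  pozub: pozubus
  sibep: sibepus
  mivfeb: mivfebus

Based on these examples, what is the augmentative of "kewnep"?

Every pair shown (memup → memupus, pozub → pozubus, sibep → sibepus, …) follows the same rule: add -us.
So kewnep → kewnepus.

kewnepus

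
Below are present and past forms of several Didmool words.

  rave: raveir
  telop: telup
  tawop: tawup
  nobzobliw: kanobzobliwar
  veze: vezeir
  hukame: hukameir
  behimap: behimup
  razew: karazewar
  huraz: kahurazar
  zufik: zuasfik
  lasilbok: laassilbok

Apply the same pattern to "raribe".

raribeir

behimap and huraz both have last vowel 'a' yet inflect differently (behimup, kahurazar), so the last vowel is not what conditions the rule; the final letter is.
"raribe" ends in -e. The stems ending in -e (rave → raveir, veze → vezeir, hukame → hukameir) add -ir.
The other patterns: stems ending in -p change the last vowel to 'u'; stems ending in -w or -z add ka- … -ar around the stem; stems ending in -k insert -as- after the first vowel.
So raribe → raribeir.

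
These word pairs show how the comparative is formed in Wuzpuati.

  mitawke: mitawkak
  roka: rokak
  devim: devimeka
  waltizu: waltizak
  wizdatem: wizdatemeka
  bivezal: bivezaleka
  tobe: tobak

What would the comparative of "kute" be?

kutak

roka and bivezal both have last vowel 'a' yet inflect differently (rokak, bivezaleka), so the last vowel is not what conditions the rule; whether the stem ends in a vowel or a consonant is.
"kute" ends in a vowel. The stems ending in a vowel (roka → rokak, waltizu → waltizak, tobe → tobak) drop the final letter and add -ak.
So kute → kutak.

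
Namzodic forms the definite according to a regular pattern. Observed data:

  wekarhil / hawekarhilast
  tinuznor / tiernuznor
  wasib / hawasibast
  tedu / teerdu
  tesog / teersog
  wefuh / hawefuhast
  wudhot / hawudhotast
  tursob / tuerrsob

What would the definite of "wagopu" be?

hawagopuast

wasib and tursob both end in -b yet inflect differently (hawasibast, tuerrsob), so the final letter is not what conditions the rule; the first letter is.
"wagopu" begins with w-. The stems beginning with w- (wekarhil → hawekarhilast, wefuh → hawefuhast, wudhot → hawudhotast) add ha- … -ast around the stem.
So wagopu → hawagopuast.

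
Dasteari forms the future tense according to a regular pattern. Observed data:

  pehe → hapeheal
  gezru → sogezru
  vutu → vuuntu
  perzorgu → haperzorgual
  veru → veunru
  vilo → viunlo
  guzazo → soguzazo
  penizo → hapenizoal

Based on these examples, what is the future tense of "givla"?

sogivla

"givla" begins with g-. The stems beginning with g- (gezru → sogezru, guzazo → soguzazo) add the prefix so-.
So givla → sogivla.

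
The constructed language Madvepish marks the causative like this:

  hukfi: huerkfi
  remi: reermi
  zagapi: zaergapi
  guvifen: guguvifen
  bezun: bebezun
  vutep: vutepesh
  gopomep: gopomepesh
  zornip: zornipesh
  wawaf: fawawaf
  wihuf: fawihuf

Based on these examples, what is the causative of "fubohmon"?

fufubohmon

guvifen and vutep both have last vowel 'e' yet inflect differently (guguvifen, vutepesh), so the last vowel is not what conditions the rule; the final letter is.
"fubohmon" ends in -n. The stems ending in -n (guvifen → guguvifen, bezun → bebezun) repeat the first consonant+vowel as a prefix.
The other patterns: stems ending in -i insert -er- after the first vowel; stems ending in -p add -esh; stems ending in -f add the prefix fa-.
So fubohmon → fufubohmon.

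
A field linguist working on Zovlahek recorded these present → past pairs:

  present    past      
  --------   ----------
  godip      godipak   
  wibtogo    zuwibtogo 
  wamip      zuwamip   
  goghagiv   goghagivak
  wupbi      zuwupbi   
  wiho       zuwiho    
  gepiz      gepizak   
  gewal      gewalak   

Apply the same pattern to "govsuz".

govsuzak

godip and wamip both end in -p yet inflect differently (godipak, zuwamip), so the final letter is not what conditions the rule; the first letter is.
"govsuz" begins with g-. The stems beginning with g- (gewal → gewalak, goghagiv → goghagivak, godip → godipak) add -ak.
So govsuz → govsuzak.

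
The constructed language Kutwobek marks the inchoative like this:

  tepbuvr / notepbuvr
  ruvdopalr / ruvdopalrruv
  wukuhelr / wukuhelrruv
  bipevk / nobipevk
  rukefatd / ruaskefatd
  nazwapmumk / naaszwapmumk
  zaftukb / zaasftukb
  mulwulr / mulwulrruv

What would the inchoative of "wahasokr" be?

ruvdopalr and tepbuvr both end in -r yet inflect differently (ruvdopalrruv, notepbuvr), so the final letter is not what conditions the rule; the second-to-last letter is.
"wahasokr" has second-to-last letter 'k'. The one such stem in the data (zaftukb → zaasftukb) inserts -as- after the first vowel (as do nazwapmumk, rukefatd), so the same rule applies.
So wahasokr → waashasokr.

waashasokr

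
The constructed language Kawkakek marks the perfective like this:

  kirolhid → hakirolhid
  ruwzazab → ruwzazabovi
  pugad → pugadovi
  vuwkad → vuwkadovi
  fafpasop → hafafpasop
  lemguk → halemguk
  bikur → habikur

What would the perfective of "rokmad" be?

"rokmad" has last vowel 'a'. The stems whose last vowel is 'a' (ruwzazab → ruwzazabovi, pugad → pugadovi, vuwkad → vuwkadovi) add -ovi.
So rokmad → rokmadovi.

rokmadovi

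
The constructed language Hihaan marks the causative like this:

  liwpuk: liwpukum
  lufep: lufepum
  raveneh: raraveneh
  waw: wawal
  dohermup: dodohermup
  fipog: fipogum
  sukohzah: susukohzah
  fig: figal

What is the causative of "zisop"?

zisopum

fig and fipog both end in -g yet inflect differently (figal, fipogum), so the final letter is not what conditions the rule; the number of vowels is.
"zisop" has 2 vowels. The stems with 2 vowels (fipog → fipogum, lufep → lufepum, liwpuk → liwpukum) add -um.
So zisop → zisopum.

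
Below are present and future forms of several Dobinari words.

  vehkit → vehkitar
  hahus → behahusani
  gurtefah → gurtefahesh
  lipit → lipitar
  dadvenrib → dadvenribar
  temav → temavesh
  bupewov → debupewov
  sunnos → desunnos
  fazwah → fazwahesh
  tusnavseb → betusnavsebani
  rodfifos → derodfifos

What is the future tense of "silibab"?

dadvenrib and tusnavseb both end in -b yet inflect differently (dadvenribar, betusnavsebani), so the final letter is not what conditions the rule; the last vowel is.
"silibab" has last vowel 'a'. The stems whose last vowel is 'a' (temav → temavesh, fazwah → fazwahesh, gurtefah → gurtefahesh) add -esh.
So silibab → silibabesh.

silibabesh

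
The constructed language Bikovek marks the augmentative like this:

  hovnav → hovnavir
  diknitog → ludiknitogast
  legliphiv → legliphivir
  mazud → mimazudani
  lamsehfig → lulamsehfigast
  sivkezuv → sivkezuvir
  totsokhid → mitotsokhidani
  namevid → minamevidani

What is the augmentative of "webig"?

luwebigast

mazud and sivkezuv both have last vowel 'u' yet inflect differently (mimazudani, sivkezuvir), so the last vowel is not what conditions the rule; the final letter is.
"webig" ends in -g. The stems ending in -g (diknitog → ludiknitogast, lamsehfig → lulamsehfigast) add lu- … -ast around the stem.
The other patterns: stems ending in -d add mi- … -ani around the stem; stems ending in -v add -ir.
So webig → luwebigast.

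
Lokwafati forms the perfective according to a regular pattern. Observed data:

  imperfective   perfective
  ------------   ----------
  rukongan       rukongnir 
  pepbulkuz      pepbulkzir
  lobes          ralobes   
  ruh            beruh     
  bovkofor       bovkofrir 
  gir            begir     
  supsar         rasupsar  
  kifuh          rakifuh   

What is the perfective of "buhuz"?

ruh and kifuh both end in -h yet inflect differently (beruh, rakifuh), so the final letter is not what conditions the rule; the number of vowels is.
"buhuz" has 2 vowels. The stems with 2 vowels (kifuh → rakifuh, supsar → rasupsar, lobes → ralobes) add the prefix ra-.
So buhuz → rabuhuz.

rabuhuz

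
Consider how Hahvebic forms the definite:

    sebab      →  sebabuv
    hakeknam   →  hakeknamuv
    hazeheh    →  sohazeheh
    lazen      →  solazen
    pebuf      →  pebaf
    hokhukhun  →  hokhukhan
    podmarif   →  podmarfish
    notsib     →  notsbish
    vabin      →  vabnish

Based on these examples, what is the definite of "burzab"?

burzabuv

lazen and hokhukhun both end in -n yet inflect differently (solazen, hokhukhan), so the final letter is not what conditions the rule; the last vowel is.
"burzab" has last vowel 'a'. The stems whose last vowel is 'a' (sebab → sebabuv, hakeknam → hakeknamuv) add -uv.
So burzab → burzabuv.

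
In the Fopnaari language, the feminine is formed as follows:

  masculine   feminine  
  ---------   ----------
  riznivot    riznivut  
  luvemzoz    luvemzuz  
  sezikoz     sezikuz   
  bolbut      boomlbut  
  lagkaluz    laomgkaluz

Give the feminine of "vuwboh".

vuwbuh

riznivot and bolbut both end in -t yet inflect differently (riznivut, boomlbut), so the final letter is not what conditions the rule; the last vowel is.
"vuwboh" has last vowel 'o'. The stems whose last vowel is 'o' (riznivot → riznivut, luvemzoz → luvemzuz, sezikoz → sezikuz) change the last vowel to 'u'.
So vuwboh → vuwbuh.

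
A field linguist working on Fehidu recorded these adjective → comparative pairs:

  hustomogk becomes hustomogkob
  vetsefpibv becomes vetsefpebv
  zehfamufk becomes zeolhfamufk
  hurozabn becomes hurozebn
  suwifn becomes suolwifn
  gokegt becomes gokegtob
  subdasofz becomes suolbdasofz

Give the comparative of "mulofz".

muollofz

zehfamufk and hustomogk both end in -k yet inflect differently (zeolhfamufk, hustomogkob), so the final letter is not what conditions the rule; the second-to-last letter is.
"mulofz" has second-to-last letter 'f'. The stems whose second-to-last letter is 'f' (zehfamufk → zeolhfamufk, subdasofz → suolbdasofz, suwifn → suolwifn) insert -ol- after the first vowel.
The other patterns: stems whose second-to-last letter is 'g' add -ob; stems whose second-to-last letter is 'b' change the last vowel to 'e'.
So mulofz → muollofz.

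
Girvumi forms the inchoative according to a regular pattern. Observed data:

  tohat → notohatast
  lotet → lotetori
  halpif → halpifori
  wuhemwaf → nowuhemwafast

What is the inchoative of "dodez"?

dodezori

tohat and lotet both end in -t yet inflect differently (notohatast, lotetori), so the final letter is not what conditions the rule; the last vowel is.
"dodez" has last vowel 'e'. The one such stem in the data (lotet → lotetori) adds -ori, so the same rule applies.
The other pattern: stems whose last vowel is 'a' add no- … -ast around the stem.
So dodez → dodezori.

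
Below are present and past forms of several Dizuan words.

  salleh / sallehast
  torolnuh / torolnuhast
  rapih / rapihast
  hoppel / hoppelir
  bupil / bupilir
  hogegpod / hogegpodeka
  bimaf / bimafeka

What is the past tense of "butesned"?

butesnedeka

salleh and hoppel both have last vowel 'e' yet inflect differently (sallehast, hoppelir), so the last vowel is not what conditions the rule; the final letter is.
"butesned" ends in -d. The one such stem in the data (hogegpod → hogegpodeka) adds -eka, so the same rule applies.
So butesned → butesnedeka.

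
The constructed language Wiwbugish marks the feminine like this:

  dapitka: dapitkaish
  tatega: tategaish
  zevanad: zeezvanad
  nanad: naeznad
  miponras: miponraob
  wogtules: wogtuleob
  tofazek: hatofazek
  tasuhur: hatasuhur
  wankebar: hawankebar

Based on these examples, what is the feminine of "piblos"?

pibloob

"piblos" ends in -s. The stems ending in -s (miponras → miponraob, wogtules → wogtuleob) drop the final letter and add -ob.
So piblos → pibloob.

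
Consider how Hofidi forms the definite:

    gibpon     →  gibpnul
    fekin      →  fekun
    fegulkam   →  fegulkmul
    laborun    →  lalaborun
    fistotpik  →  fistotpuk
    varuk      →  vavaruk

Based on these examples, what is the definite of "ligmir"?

ligmur

varuk and fistotpik both end in -k yet inflect differently (vavaruk, fistotpuk), so the final letter is not what conditions the rule; the last vowel is.
"ligmir" has last vowel 'i'. The stems whose last vowel is 'i' (fistotpik → fistotpuk, fekin → fekun) change the last vowel to 'u'.
The other patterns: stems whose last vowel is 'u' repeat the first consonant+vowel as a prefix; stems whose last vowel is 'a' or 'o' delete the last vowel and add -ul.
So ligmir → ligmur.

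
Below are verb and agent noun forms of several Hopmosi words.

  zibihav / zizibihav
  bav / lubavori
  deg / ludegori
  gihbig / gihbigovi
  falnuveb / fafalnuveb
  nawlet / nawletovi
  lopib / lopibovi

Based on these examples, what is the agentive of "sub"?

lusubori

deg and gihbig both end in -g yet inflect differently (ludegori, gihbigovi), so the final letter is not what conditions the rule; the number of vowels is.
"sub" has 1 vowel. The stems with 1 vowel (deg → ludegori, bav → lubavori) add lu- … -ori around the stem.
So sub → lusubori.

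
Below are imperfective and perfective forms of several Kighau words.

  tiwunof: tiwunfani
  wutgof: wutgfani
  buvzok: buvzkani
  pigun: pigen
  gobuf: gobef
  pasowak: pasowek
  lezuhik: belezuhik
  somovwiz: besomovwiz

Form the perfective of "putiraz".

tiwunof and gobuf both end in -f yet inflect differently (tiwunfani, gobef), so the final letter is not what conditions the rule; the last vowel is.
"putiraz" has last vowel 'a'. The one such stem in the data (pasowak → pasowek) changes the last vowel to 'e' (as do pigun, gobuf), so the same rule applies.
The other patterns: stems whose last vowel is 'o' delete the last vowel and add -ani; stems whose last vowel is 'i' add the prefix be-.
So putiraz → putirez.

putirez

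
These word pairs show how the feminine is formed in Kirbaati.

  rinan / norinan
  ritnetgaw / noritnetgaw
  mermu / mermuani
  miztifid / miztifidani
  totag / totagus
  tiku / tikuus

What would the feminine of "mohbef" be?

mohbefani

mermu and tiku both end in -u yet inflect differently (mermuani, tikuus), so the final letter is not what conditions the rule; the first letter is.
"mohbef" begins with m-. The stems beginning with m- (mermu → mermuani, miztifid → miztifidani) add -ani.
The other patterns: stems beginning with r- add the prefix no-; stems beginning with t- add -us.
So mohbef → mohbefani.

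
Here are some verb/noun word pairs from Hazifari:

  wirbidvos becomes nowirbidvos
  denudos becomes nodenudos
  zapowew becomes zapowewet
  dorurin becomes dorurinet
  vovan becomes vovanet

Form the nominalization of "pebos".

denudos and dorurin both begin with d- yet inflect differently (nodenudos, dorurinet), so the first letter is not what conditions the rule; the final letter is.
"pebos" ends in -s. The stems ending in -s (wirbidvos → nowirbidvos, denudos → nodenudos) add the prefix no-.
The other pattern: stems ending in -n or -w add -et.
So pebos → nopebos.

nopebos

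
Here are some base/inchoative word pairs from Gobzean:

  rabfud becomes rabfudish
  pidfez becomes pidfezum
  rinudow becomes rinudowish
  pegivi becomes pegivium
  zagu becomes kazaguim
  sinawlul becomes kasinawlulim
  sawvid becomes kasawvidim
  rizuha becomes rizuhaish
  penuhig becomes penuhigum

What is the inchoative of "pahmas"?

pahmasum

"pahmas" begins with p-. The stems beginning with p- (penuhig → penuhigum, pegivi → pegivium, pidfez → pidfezum) add -um.
So pahmas → pahmasum.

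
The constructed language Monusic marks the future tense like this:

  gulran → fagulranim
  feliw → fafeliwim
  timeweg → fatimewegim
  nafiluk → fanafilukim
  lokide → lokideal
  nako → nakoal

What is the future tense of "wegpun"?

lokide and timeweg both have last vowel 'e' yet inflect differently (lokideal, fatimewegim), so the last vowel is not what conditions the rule; whether the stem ends in a vowel or a consonant is.
"wegpun" ends in a consonant. The stems ending in a consonant (feliw → fafeliwim, gulran → fagulranim, nafiluk → fanafilukim) add fa- … -im around the stem.
So wegpun → fawegpunim.

fawegpunim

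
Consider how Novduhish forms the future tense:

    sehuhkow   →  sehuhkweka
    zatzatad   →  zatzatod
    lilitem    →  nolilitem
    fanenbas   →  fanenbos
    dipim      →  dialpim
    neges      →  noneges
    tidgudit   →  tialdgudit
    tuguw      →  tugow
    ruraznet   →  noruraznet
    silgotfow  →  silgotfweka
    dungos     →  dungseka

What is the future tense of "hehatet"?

"hehatet" has last vowel 'e'. The stems whose last vowel is 'e' (lilitem → nolilitem, ruraznet → noruraznet, neges → noneges) add the prefix no-.
So hehatet → nohehatet.

nohehatet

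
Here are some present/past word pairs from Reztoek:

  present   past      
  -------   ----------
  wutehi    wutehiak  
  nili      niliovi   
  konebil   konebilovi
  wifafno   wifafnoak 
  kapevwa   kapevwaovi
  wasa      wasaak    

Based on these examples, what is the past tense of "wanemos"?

wanemosak

"wanemos" begins with w-. The stems beginning with w- (wutehi → wutehiak, wifafno → wifafnoak, wasa → wasaak) add -ak.
So wanemos → wanemosak.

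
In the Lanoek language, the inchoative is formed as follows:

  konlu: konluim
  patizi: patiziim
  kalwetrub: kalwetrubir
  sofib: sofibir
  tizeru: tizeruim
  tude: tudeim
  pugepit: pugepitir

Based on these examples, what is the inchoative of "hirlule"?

patizi and pugepit both have last vowel 'i' yet inflect differently (patiziim, pugepitir), so the last vowel is not what conditions the rule; whether the stem ends in a vowel or a consonant is.
"hirlule" ends in a vowel. The stems ending in a vowel (tizeru → tizeruim, konlu → konluim, tude → tudeim) add -im.
The other pattern: stems ending in a consonant add -ir.
So hirlule → hirluleim.

hirluleim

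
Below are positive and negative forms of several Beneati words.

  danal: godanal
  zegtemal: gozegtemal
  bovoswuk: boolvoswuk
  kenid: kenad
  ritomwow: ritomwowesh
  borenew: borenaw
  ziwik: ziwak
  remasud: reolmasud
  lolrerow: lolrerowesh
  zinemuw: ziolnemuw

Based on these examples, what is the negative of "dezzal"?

godezzal

"dezzal" has last vowel 'a'. The stems whose last vowel is 'a' (zegtemal → gozegtemal, danal → godanal) add the prefix go-.
The other patterns: stems whose last vowel is 'o' add -esh; stems whose last vowel is 'u' insert -ol- after the first vowel; stems whose last vowel is 'e' or 'i' change the last vowel to 'a'.
So dezzal → godezzal.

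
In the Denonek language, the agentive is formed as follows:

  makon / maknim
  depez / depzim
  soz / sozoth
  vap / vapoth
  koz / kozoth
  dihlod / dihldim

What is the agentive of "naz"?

nazoth

koz and depez both end in -z yet inflect differently (kozoth, depzim), so the final letter is not what conditions the rule; the number of vowels is.
"naz" has 1 vowel. The stems with 1 vowel (koz → kozoth, vap → vapoth, soz → sozoth) add -oth.
So naz → nazoth.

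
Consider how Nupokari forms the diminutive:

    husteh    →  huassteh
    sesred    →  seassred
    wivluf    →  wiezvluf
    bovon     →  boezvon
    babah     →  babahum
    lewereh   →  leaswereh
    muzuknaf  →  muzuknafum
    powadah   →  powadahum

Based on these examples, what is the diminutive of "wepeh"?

babah and lewereh both end in -h yet inflect differently (babahum, leaswereh), so the final letter is not what conditions the rule; the last vowel is.
"wepeh" has last vowel 'e'. The stems whose last vowel is 'e' (lewereh → leaswereh, husteh → huassteh, sesred → seassred) insert -as- after the first vowel.
The other patterns: stems whose last vowel is 'a' add -um; stems whose last vowel is 'o' or 'u' insert -ez- after the first vowel.
So wepeh → weaspeh.

weaspeh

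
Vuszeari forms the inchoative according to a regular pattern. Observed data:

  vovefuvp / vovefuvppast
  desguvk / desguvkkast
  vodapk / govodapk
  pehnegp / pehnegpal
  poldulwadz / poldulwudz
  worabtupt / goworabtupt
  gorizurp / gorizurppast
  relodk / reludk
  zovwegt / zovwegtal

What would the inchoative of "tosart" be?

tosarttast

"tosart" has second-to-last letter 'r'. The one such stem in the data (gorizurp → gorizurppast) doubles the final consonant and adds -ast (as do vovefuvp, desguvk), so the same rule applies.
The other patterns: stems whose second-to-last letter is 'd' change the last vowel to 'u'; stems whose second-to-last letter is 'g' add -al; stems whose second-to-last letter is 'p' add the prefix go-.
So tosart → tosarttast.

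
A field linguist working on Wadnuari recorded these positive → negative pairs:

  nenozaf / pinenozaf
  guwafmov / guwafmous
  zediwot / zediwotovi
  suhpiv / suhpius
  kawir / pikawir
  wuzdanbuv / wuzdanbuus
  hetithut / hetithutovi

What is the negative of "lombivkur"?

pilombivkur

"lombivkur" ends in -r. The one such stem in the data (kawir → pikawir) adds the prefix pi-, so the same rule applies.
So lombivkur → pilombivkur.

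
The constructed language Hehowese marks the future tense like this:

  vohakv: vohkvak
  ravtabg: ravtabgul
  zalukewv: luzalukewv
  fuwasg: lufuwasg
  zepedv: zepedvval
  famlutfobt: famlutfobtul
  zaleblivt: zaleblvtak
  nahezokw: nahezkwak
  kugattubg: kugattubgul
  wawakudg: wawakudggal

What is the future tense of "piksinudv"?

ravtabg and wawakudg both end in -g yet inflect differently (ravtabgul, wawakudggal), so the final letter is not what conditions the rule; the second-to-last letter is.
"piksinudv" has second-to-last letter 'd'. The stems whose second-to-last letter is 'd' (zepedv → zepedvval, wawakudg → wawakudggal) double the final consonant and add -al.
The other patterns: stems whose second-to-last letter is 'b' add -ul; stems whose second-to-last letter is 'k' or 'v' delete the last vowel and add -ak; stems whose second-to-last letter is 's' or 'w' add the prefix lu-.
So piksinudv → piksinudvval.

piksinudvval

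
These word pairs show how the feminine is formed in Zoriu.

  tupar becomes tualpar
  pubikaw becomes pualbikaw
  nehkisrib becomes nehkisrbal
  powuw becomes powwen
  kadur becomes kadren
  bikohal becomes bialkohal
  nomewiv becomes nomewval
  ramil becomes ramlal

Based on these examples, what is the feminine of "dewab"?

kadur and tupar both end in -r yet inflect differently (kadren, tualpar), so the final letter is not what conditions the rule; the last vowel is.
"dewab" has last vowel 'a'. The stems whose last vowel is 'a' (tupar → tualpar, bikohal → bialkohal, pubikaw → pualbikaw) insert -al- after the first vowel.
So dewab → dealwab.

dealwab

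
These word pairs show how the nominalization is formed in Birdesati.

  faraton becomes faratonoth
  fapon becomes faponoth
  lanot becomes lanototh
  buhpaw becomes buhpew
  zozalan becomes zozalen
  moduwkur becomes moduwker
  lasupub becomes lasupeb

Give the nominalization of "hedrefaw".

hedrefew

faraton and zozalan both end in -n yet inflect differently (faratonoth, zozalen), so the final letter is not what conditions the rule; the last vowel is.
"hedrefaw" has last vowel 'a'. The stems whose last vowel is 'a' (buhpaw → buhpew, zozalan → zozalen) change the last vowel to 'e'.
The other pattern: stems whose last vowel is 'o' add -oth.
So hedrefaw → hedrefew.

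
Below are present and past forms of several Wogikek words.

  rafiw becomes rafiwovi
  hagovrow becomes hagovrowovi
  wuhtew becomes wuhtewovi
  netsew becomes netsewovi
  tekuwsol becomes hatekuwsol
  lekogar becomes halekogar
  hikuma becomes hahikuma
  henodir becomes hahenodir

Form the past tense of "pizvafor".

hapizvafor

hagovrow and tekuwsol both have last vowel 'o' yet inflect differently (hagovrowovi, hatekuwsol), so the last vowel is not what conditions the rule; the final letter is.
"pizvafor" ends in -r. The stems ending in -r (lekogar → halekogar, henodir → hahenodir) add the prefix ha-.
So pizvafor → hapizvafor.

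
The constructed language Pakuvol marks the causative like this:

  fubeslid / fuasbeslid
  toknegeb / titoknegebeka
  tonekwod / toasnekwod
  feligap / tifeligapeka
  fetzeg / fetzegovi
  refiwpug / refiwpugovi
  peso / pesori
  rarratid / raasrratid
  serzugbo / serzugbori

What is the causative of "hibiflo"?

"hibiflo" ends in -o. The stems ending in -o (serzugbo → serzugbori, peso → pesori) drop the final letter and add -ori.
The other patterns: stems ending in -d insert -as- after the first vowel; stems ending in -g add -ovi; stems ending in -b or -p add ti- … -eka around the stem.
So hibiflo → hibiflori.

hibiflori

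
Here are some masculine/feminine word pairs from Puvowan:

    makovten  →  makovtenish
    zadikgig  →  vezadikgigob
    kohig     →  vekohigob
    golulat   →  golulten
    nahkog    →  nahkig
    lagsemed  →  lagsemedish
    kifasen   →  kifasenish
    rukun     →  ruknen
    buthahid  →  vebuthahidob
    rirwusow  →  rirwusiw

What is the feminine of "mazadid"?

vemazadidob

lagsemed and buthahid both end in -d yet inflect differently (lagsemedish, vebuthahidob), so the final letter is not what conditions the rule; the last vowel is.
"mazadid" has last vowel 'i'. The stems whose last vowel is 'i' (buthahid → vebuthahidob, kohig → vekohigob, zadikgig → vezadikgigob) add ve- … -ob around the stem.
So mazadid → vemazadidob.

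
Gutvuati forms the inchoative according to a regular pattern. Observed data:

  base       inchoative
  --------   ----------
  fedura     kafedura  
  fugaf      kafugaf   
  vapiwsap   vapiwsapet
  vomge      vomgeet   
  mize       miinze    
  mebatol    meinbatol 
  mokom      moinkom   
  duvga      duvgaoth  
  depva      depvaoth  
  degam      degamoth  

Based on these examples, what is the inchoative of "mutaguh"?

muintaguh

vomge and mize both end in -e yet inflect differently (vomgeet, miinze), so the final letter is not what conditions the rule; the first letter is.
"mutaguh" begins with m-. The stems beginning with m- (mize → miinze, mebatol → meinbatol, mokom → moinkom) insert -in- after the first vowel.
The other patterns: stems beginning with f- add the prefix ka-; stems beginning with v- add -et; stems beginning with d- add -oth.
So mutaguh → muintaguh.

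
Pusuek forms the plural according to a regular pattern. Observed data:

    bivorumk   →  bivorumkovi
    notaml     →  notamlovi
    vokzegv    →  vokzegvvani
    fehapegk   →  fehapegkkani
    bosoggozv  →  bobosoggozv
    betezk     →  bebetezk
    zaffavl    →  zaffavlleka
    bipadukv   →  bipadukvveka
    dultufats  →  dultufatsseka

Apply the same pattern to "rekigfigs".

rekigfigssani

bivorumk and fehapegk both end in -k yet inflect differently (bivorumkovi, fehapegkkani), so the final letter is not what conditions the rule; the second-to-last letter is.
"rekigfigs" has second-to-last letter 'g'. The stems whose second-to-last letter is 'g' (vokzegv → vokzegvvani, fehapegk → fehapegkkani) double the final consonant and add -ani.
The other patterns: stems whose second-to-last letter is 'm' add -ovi; stems whose second-to-last letter is 'z' repeat the first consonant+vowel as a prefix; stems whose second-to-last letter is 'k', 't' or 'v' double the final consonant and add -eka.
So rekigfigs → rekigfigssani.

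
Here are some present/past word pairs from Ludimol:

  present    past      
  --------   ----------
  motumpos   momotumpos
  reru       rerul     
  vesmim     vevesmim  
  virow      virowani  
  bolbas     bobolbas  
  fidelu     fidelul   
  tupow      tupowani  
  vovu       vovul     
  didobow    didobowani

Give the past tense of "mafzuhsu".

didobow and motumpos both have last vowel 'o' yet inflect differently (didobowani, momotumpos), so the last vowel is not what conditions the rule; the final letter is.
"mafzuhsu" ends in -u. The stems ending in -u (fidelu → fidelul, reru → rerul, vovu → vovul) drop the final letter and add -ul.
So mafzuhsu → mafzuhsul.

mafzuhsul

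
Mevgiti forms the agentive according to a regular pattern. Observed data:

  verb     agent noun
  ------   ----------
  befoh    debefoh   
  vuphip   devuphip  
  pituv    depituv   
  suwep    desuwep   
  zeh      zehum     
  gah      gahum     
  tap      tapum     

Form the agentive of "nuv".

nuvum

"nuv" has 1 vowel. The stems with 1 vowel (zeh → zehum, gah → gahum, tap → tapum) add -um.
The other pattern: stems with 2 vowels add the prefix de-.
So nuv → nuvum.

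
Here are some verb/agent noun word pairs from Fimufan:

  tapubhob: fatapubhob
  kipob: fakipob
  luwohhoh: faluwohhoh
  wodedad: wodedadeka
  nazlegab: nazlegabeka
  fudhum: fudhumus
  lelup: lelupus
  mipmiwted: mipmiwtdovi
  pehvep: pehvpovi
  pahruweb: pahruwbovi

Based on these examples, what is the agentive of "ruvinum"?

ruvinumus

tapubhob and nazlegab both end in -b yet inflect differently (fatapubhob, nazlegabeka), so the final letter is not what conditions the rule; the last vowel is.
"ruvinum" has last vowel 'u'. The stems whose last vowel is 'u' (fudhum → fudhumus, lelup → lelupus) add -us.
So ruvinum → ruvinumus.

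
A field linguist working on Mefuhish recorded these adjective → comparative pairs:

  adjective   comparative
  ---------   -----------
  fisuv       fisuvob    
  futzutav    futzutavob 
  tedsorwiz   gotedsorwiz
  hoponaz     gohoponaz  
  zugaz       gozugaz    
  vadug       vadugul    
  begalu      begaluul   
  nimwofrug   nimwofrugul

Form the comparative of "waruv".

waruvob

futzutav and hoponaz both have last vowel 'a' yet inflect differently (futzutavob, gohoponaz), so the last vowel is not what conditions the rule; the final letter is.
"waruv" ends in -v. The stems ending in -v (fisuv → fisuvob, futzutav → futzutavob) add -ob.
The other patterns: stems ending in -z add the prefix go-; stems ending in -g or -u add -ul.
So waruv → waruvob.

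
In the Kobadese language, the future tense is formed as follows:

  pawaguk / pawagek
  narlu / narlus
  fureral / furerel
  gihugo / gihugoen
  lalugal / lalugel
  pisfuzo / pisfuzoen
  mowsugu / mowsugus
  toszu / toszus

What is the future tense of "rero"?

pawaguk and toszu both have last vowel 'u' yet inflect differently (pawagek, toszus), so the last vowel is not what conditions the rule; the final letter is.
"rero" ends in -o. The stems ending in -o (pisfuzo → pisfuzoen, gihugo → gihugoen) add -en.
The other patterns: stems ending in -k or -l change the last vowel to 'e'; stems ending in -u drop the final letter and add -us.
So rero → reroen.

reroen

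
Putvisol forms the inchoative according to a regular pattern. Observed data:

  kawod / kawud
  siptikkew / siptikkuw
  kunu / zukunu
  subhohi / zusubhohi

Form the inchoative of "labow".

labuw

kawod and kunu both begin with k- yet inflect differently (kawud, zukunu), so the first letter is not what conditions the rule; whether the stem ends in a vowel or a consonant is.
"labow" ends in a consonant. The stems ending in a consonant (siptikkew → siptikkuw, kawod → kawud) change the last vowel to 'u'.
So labow → labuw.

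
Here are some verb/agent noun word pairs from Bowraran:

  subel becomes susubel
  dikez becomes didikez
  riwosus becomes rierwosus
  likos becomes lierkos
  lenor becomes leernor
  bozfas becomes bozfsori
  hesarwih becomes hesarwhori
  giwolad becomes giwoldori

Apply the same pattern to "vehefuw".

"vehefuw" has last vowel 'u'. The one such stem in the data (riwosus → rierwosus) inserts -er- after the first vowel (as do likos, lenor), so the same rule applies.
So vehefuw → veerhefuw.

veerhefuw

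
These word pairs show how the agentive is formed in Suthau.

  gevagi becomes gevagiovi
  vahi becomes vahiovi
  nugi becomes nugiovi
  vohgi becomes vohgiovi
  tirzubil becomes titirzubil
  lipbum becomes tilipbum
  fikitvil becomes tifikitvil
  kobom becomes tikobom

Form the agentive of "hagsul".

tihagsul

gevagi and tirzubil both have last vowel 'i' yet inflect differently (gevagiovi, titirzubil), so the last vowel is not what conditions the rule; the final letter is.
"hagsul" ends in -l. The stems ending in -l (tirzubil → titirzubil, fikitvil → tifikitvil) add the prefix ti-.
So hagsul → tihagsul.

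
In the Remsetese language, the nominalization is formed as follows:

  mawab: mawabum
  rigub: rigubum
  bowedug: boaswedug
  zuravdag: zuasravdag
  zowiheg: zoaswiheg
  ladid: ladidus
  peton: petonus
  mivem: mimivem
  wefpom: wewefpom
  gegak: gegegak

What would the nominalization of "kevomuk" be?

kekevomuk

rigub and bowedug both have last vowel 'u' yet inflect differently (rigubum, boaswedug), so the last vowel is not what conditions the rule; the final letter is.
"kevomuk" ends in -k. The one such stem in the data (gegak → gegegak) repeats the first consonant+vowel as a prefix (as do mivem, wefpom), so the same rule applies.
The other patterns: stems ending in -b add -um; stems ending in -g insert -as- after the first vowel; stems ending in -d or -n add -us.
So kevomuk → kekevomuk.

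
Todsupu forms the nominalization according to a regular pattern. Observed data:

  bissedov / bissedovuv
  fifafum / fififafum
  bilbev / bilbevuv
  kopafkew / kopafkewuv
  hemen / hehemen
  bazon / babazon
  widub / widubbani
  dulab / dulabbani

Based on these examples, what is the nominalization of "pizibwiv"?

pizibwivuv

bilbev and hemen both have last vowel 'e' yet inflect differently (bilbevuv, hehemen), so the last vowel is not what conditions the rule; the final letter is.
"pizibwiv" ends in -v. The stems ending in -v (bilbev → bilbevuv, bissedov → bissedovuv) add -uv.
So pizibwiv → pizibwivuv.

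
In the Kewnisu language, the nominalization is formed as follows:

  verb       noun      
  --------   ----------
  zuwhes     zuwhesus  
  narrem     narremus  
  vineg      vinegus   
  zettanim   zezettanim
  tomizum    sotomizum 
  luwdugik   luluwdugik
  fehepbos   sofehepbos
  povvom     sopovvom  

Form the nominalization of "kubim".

kukubim

"kubim" has last vowel 'i'. The stems whose last vowel is 'i' (luwdugik → luluwdugik, zettanim → zezettanim) repeat the first consonant+vowel as a prefix.
So kubim → kukubim.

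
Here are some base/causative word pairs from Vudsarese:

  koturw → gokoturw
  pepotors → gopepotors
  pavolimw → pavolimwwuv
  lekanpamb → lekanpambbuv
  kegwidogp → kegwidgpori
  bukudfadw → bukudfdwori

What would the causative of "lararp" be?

golararp

koturw and pavolimw both end in -w yet inflect differently (gokoturw, pavolimwwuv), so the final letter is not what conditions the rule; the second-to-last letter is.
"lararp" has second-to-last letter 'r'. The stems whose second-to-last letter is 'r' (pepotors → gopepotors, koturw → gokoturw) add the prefix go-.
The other patterns: stems whose second-to-last letter is 'm' double the final consonant and add -uv; stems whose second-to-last letter is 'd' or 'g' delete the last vowel and add -ori.
So lararp → golararp.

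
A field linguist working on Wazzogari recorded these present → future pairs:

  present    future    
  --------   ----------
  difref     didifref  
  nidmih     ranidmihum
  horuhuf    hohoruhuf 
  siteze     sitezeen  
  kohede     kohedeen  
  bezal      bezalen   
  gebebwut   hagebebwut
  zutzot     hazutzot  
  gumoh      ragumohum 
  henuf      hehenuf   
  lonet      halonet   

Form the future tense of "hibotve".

hibotveen

gebebwut and henuf both have last vowel 'u' yet inflect differently (hagebebwut, hehenuf), so the last vowel is not what conditions the rule; the final letter is.
"hibotve" ends in -e. The stems ending in -e (kohede → kohedeen, siteze → sitezeen) add -en.
The other patterns: stems ending in -t add the prefix ha-; stems ending in -f repeat the first consonant+vowel as a prefix; stems ending in -h add ra- … -um around the stem.
So hibotve → hibotveen.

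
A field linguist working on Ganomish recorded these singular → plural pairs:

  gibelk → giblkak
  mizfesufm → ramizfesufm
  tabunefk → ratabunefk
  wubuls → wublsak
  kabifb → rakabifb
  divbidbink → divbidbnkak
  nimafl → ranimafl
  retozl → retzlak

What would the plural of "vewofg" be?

tabunefk and gibelk both end in -k yet inflect differently (ratabunefk, giblkak), so the final letter is not what conditions the rule; the second-to-last letter is.
"vewofg" has second-to-last letter 'f'. The stems whose second-to-last letter is 'f' (tabunefk → ratabunefk, kabifb → rakabifb, nimafl → ranimafl) add the prefix ra-.
So vewofg → ravewofg.

ravewofg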